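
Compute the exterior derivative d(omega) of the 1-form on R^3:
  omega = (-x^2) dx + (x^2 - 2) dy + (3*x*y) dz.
d(omega) = (2*x) dx ∧ dy + (3*y) dx ∧ dz + (3*x) dy ∧ dz

For a 1-form omega = sum_i f_i dx_i, the exterior derivative is
  d(omega) = sum_{i < j} (∂f_j/∂x_i - ∂f_i/∂x_j) dx_i ∧ dx_j.
  coefficient of dx ∧ dy: ∂f_2/∂x - ∂f_1/∂y = ∂(x^2 - 2)/∂x - ∂(-x^2)/∂y = 2*x
  coefficient of dx ∧ dz: ∂f_3/∂x - ∂f_1/∂z = ∂(3*x*y)/∂x - ∂(-x^2)/∂z = 3*y
  coefficient of dy ∧ dz: ∂f_3/∂y - ∂f_2/∂z = ∂(3*x*y)/∂y - ∂(x^2 - 2)/∂z = 3*x
Assembling: d(omega) = (2*x) dx ∧ dy + (3*y) dx ∧ dz + (3*x) dy ∧ dz.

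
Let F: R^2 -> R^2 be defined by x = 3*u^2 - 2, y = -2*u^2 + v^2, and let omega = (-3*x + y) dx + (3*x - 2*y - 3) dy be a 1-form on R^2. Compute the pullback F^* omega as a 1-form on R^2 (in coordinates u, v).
F^* omega = (2*u*(-59*u^2 + 7*v^2 + 36)) du + (2*v*(13*u^2 - 2*v^2 - 9)) dv

Using F^*(f dg) = (f ∘ F) d(g ∘ F), substitute each coordinate x_i by F_i(u, v) in f_i, and replace dx_i by d F_i = (∂F_i/∂u) du + (∂F_i/∂v) dv.
  For the x component: f_1(F) = -11*u^2 + v^2 + 6; d F_1 = (6*u) du + (0) dv
  For the y component: f_2(F) = 13*u^2 - 2*v^2 - 9; d F_2 = (-4*u) du + (2*v) dv
Combining and collecting du, dv coefficients:
  coeff of du: 2*u*(-59*u^2 + 7*v^2 + 36)
  coeff of dv: 2*v*(13*u^2 - 2*v^2 - 9)
F^* omega = (2*u*(-59*u^2 + 7*v^2 + 36)) du + (2*v*(13*u^2 - 2*v^2 - 9)) dv.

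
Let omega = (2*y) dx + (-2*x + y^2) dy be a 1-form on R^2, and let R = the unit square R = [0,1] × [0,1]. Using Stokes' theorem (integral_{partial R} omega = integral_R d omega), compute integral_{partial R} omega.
integral_(partial R) omega = -4

Stokes: integral_partial_R omega = integral_R d omega with d omega = (∂Q/∂x - ∂P/∂y) dx ∧ dy.
  ∂Q/∂x = -2
  ∂P/∂y = 2
  integrand = ∂Q/∂x - ∂P/∂y = -4.
Integrating over R: integral_0^1 integral_0^1 (-4) dx dy = -4.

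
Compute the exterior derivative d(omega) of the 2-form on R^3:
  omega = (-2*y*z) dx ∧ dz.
d(omega) = (2*z) dx ∧ dy ∧ dz

For a 2-form omega = sum_{i<j} g_{ij} dx_i ∧ dx_j, the exterior derivative is
  d(omega) = sum_{i<j} d(g_{ij}) ∧ dx_i ∧ dx_j = sum_{i<j, k} (∂g_{ij}/∂x_k) dx_k ∧ dx_i ∧ dx_j.
Expand each term, using dx_k ∧ dx_i ∧ dx_j = sgn(permutation) dx_{(a)} ∧ dx_{(b)} ∧ dx_{(c)} with (a < b < c) sorted:
  d(-2*y*z) includes (∂/∂y)(-2*y*z) dy = (-2*z) dy, which multiplied by dx ∧ dz gives (2*z) dx ∧ dy ∧ dz
Collecting like 3-forms: d(omega) = (2*z) dx ∧ dy ∧ dz.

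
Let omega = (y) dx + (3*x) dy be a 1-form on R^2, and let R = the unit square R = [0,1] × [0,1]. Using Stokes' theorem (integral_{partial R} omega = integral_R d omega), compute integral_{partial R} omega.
integral_(partial R) omega = 2

Stokes: integral_partial_R omega = integral_R d omega with d omega = (∂Q/∂x - ∂P/∂y) dx ∧ dy.
  ∂Q/∂x = 3
  ∂P/∂y = 1
  integrand = ∂Q/∂x - ∂P/∂y = 2.
Integrating over R: integral_0^1 integral_0^1 (2) dx dy = 2.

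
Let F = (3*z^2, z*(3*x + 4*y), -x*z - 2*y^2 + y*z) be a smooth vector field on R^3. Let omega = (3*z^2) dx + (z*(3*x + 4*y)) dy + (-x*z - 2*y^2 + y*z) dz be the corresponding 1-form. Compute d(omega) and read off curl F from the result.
d(omega) = (-3*x - 8*y + z) dy ∧ dz + (7*z) dz ∧ dx + (3*z) dx ∧ dy; curl F = (-3*x - 8*y + z, 7*z, 3*z)

d omega = sum_{i<j} (∂f_j/∂x_i - ∂f_i/∂x_j) dx_i ∧ dx_j. Under the identification (dy ∧ dz, dz ∧ dx, dx ∧ dy) ↔ (e_x, e_y, e_z), the coefficients are exactly the components of curl F. Compute:
  ∂R/∂y - ∂Q/∂z = (-4*y + z) - (3*x + 4*y) = -3*x - 8*y + z
  ∂P/∂z - ∂R/∂x = (6*z) - (-z) = 7*z
  ∂Q/∂x - ∂P/∂y = (3*z) - (0) = 3*z.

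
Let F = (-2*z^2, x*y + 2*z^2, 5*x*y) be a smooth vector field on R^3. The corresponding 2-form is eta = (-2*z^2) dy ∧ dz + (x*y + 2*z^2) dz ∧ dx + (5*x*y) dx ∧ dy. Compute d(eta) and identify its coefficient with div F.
d(eta) = (x) dx ∧ dy ∧ dz; div F = x

For a 2-form in R^3 of the form above, applying d gives a 3-form with coefficient ∂P/∂x + ∂Q/∂y + ∂R/∂z:
  ∂P/∂x = 0
  ∂Q/∂y = x
  ∂R/∂z = 0
Sum = x, which is exactly div F.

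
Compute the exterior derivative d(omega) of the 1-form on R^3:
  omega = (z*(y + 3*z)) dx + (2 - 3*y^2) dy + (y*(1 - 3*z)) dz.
d(omega) = (-z) dx ∧ dy + (-y - 6*z) dx ∧ dz + (1 - 3*z) dy ∧ dz

For a 1-form omega = sum_i f_i dx_i, the exterior derivative is
  d(omega) = sum_{i < j} (∂f_j/∂x_i - ∂f_i/∂x_j) dx_i ∧ dx_j.
  coefficient of dx ∧ dy: ∂f_2/∂x - ∂f_1/∂y = ∂(2 - 3*y^2)/∂x - ∂(z*(y + 3*z))/∂y = -z
  coefficient of dx ∧ dz: ∂f_3/∂x - ∂f_1/∂z = ∂(y*(1 - 3*z))/∂x - ∂(z*(y + 3*z))/∂z = -y - 6*z
  coefficient of dy ∧ dz: ∂f_3/∂y - ∂f_2/∂z = ∂(y*(1 - 3*z))/∂y - ∂(2 - 3*y^2)/∂z = 1 - 3*z
Assembling: d(omega) = (-z) dx ∧ dy + (-y - 6*z) dx ∧ dz + (1 - 3*z) dy ∧ dz.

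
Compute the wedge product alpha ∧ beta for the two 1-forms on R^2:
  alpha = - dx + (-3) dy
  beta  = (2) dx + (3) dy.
alpha ∧ beta = (3) dx ∧ dy

Distribute the wedge, using dx_i ∧ dx_j = -dx_j ∧ dx_i and dx_i ∧ dx_i = 0. For each pair (i, j) with i < j, the coefficient of dx_i ∧ dx_j in alpha ∧ beta is (alpha_i * beta_j - alpha_j * beta_i). Collecting: alpha ∧ beta = (3) dx ∧ dy.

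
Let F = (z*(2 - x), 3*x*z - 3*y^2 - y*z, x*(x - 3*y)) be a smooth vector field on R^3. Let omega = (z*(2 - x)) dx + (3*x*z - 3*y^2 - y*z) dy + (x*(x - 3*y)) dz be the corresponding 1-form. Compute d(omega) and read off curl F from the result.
d(omega) = (-6*x + y) dy ∧ dz + (-3*x + 3*y + 2) dz ∧ dx + (3*z) dx ∧ dy; curl F = (-6*x + y, -3*x + 3*y + 2, 3*z)

d omega = sum_{i<j} (∂f_j/∂x_i - ∂f_i/∂x_j) dx_i ∧ dx_j. Under the identification (dy ∧ dz, dz ∧ dx, dx ∧ dy) ↔ (e_x, e_y, e_z), the coefficients are exactly the components of curl F. Compute:
  ∂R/∂y - ∂Q/∂z = (-3*x) - (3*x - y) = -6*x + y
  ∂P/∂z - ∂R/∂x = (2 - x) - (2*x - 3*y) = -3*x + 3*y + 2
  ∂Q/∂x - ∂P/∂y = (3*z) - (0) = 3*z.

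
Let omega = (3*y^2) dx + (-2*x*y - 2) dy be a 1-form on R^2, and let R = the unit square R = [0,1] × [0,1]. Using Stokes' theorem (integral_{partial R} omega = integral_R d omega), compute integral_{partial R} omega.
integral_(partial R) omega = -4

Stokes: integral_partial_R omega = integral_R d omega with d omega = (∂Q/∂x - ∂P/∂y) dx ∧ dy.
  ∂Q/∂x = -2*y
  ∂P/∂y = 6*y
  integrand = ∂Q/∂x - ∂P/∂y = -8*y.
Integrating over R: integral_0^1 integral_0^1 (-8*y) dx dy = -4.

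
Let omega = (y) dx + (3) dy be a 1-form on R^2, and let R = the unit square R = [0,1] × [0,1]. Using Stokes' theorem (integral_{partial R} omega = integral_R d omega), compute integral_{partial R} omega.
integral_(partial R) omega = -1

Stokes: integral_partial_R omega = integral_R d omega with d omega = (∂Q/∂x - ∂P/∂y) dx ∧ dy.
  ∂Q/∂x = 0
  ∂P/∂y = 1
  integrand = ∂Q/∂x - ∂P/∂y = -1.
Integrating over R: integral_0^1 integral_0^1 (-1) dx dy = -1.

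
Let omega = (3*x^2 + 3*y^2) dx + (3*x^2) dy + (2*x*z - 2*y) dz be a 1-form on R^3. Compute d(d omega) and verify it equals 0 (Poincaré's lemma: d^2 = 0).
d(d omega) = 0

Step 1: d omega = sum_{i<j} (∂f_j/∂x_i - ∂f_i/∂x_j) dx_i ∧ dx_j:
  coeff of dx ∧ dy: 6*x - 6*y
  coeff of dx ∧ dz: 2*z
  coeff of dy ∧ dz: -2
Step 2: Apply d again to each 2-form coefficient. The only possible 3-form in R^3 is dx ∧ dy ∧ dz, with coefficient
  ∂(coeff of dy∧dz)/∂x - ∂(coeff of dx∧dz)/∂y + ∂(coeff of dx∧dy)/∂z
  = ∂/∂x (-2) - ∂/∂y (2*z) + ∂/∂z (6*x - 6*y).
Each of these terms simplifies to sums of mixed partials that cancel in pairs. The result is 0 (by equality of mixed partials for smooth functions — Schwarz / Clairaut).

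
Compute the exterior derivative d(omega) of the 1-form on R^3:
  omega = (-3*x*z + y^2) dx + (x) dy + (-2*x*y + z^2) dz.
d(omega) = (1 - 2*y) dx ∧ dy + (3*x - 2*y) dx ∧ dz + (-2*x) dy ∧ dz

For a 1-form omega = sum_i f_i dx_i, the exterior derivative is
  d(omega) = sum_{i < j} (∂f_j/∂x_i - ∂f_i/∂x_j) dx_i ∧ dx_j.
  coefficient of dx ∧ dy: ∂f_2/∂x - ∂f_1/∂y = ∂(x)/∂x - ∂(-3*x*z + y^2)/∂y = 1 - 2*y
  coefficient of dx ∧ dz: ∂f_3/∂x - ∂f_1/∂z = ∂(-2*x*y + z^2)/∂x - ∂(-3*x*z + y^2)/∂z = 3*x - 2*y
  coefficient of dy ∧ dz: ∂f_3/∂y - ∂f_2/∂z = ∂(-2*x*y + z^2)/∂y - ∂(x)/∂z = -2*x
Assembling: d(omega) = (1 - 2*y) dx ∧ dy + (3*x - 2*y) dx ∧ dz + (-2*x) dy ∧ dz.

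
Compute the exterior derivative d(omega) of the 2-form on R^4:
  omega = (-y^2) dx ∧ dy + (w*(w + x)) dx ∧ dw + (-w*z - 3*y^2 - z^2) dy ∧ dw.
d(omega) = (w + 2*z) dy ∧ dz ∧ dw

For a 2-form omega = sum_{i<j} g_{ij} dx_i ∧ dx_j, the exterior derivative is
  d(omega) = sum_{i<j} d(g_{ij}) ∧ dx_i ∧ dx_j = sum_{i<j, k} (∂g_{ij}/∂x_k) dx_k ∧ dx_i ∧ dx_j.
Expand each term, using dx_k ∧ dx_i ∧ dx_j = sgn(permutation) dx_{(a)} ∧ dx_{(b)} ∧ dx_{(c)} with (a < b < c) sorted:
  d(-w*z - 3*y^2 - z^2) includes (∂/∂z)(-w*z - 3*y^2 - z^2) dz = (-w - 2*z) dz, which multiplied by dy ∧ dw gives (w + 2*z) dy ∧ dz ∧ dw
Collecting like 3-forms: d(omega) = (w + 2*z) dy ∧ dz ∧ dw.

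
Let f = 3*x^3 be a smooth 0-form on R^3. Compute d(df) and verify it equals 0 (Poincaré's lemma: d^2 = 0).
d(df) = 0

Step 1: df = sum_i (∂f/∂x_i) dx_i = (9*x^2) dx + (0) dy + (0) dz.
Step 2: Apply d again. Using the 1-form formula, the coefficient of dx ∧ dy in d(df) is ∂^2 f/∂x ∂y - ∂^2 f/∂y ∂x = (0) - (0) = 0 (equality of mixed partials for smooth f).
Similarly for dx ∧ dz and dy ∧ dz — all coefficients vanish. So d(df) = 0.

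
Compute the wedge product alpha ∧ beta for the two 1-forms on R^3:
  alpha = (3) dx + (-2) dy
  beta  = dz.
alpha ∧ beta = (3) dx ∧ dz + (-2) dy ∧ dz

Distribute the wedge, using dx_i ∧ dx_j = -dx_j ∧ dx_i and dx_i ∧ dx_i = 0. For each pair (i, j) with i < j, the coefficient of dx_i ∧ dx_j in alpha ∧ beta is (alpha_i * beta_j - alpha_j * beta_i). Collecting: alpha ∧ beta = (3) dx ∧ dz + (-2) dy ∧ dz.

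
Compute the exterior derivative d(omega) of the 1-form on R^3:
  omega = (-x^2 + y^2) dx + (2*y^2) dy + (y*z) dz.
d(omega) = (-2*y) dx ∧ dy + (z) dy ∧ dz

For a 1-form omega = sum_i f_i dx_i, the exterior derivative is
  d(omega) = sum_{i < j} (∂f_j/∂x_i - ∂f_i/∂x_j) dx_i ∧ dx_j.
  coefficient of dx ∧ dy: ∂f_2/∂x - ∂f_1/∂y = ∂(2*y^2)/∂x - ∂(-x^2 + y^2)/∂y = -2*y
  coefficient of dy ∧ dz: ∂f_3/∂y - ∂f_2/∂z = ∂(y*z)/∂y - ∂(2*y^2)/∂z = z
Assembling: d(omega) = (-2*y) dx ∧ dy + (z) dy ∧ dz.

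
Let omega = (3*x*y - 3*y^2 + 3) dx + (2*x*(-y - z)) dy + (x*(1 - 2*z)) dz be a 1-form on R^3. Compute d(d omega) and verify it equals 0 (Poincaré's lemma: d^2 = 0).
d(d omega) = 0

Step 1: d omega = sum_{i<j} (∂f_j/∂x_i - ∂f_i/∂x_j) dx_i ∧ dx_j:
  coeff of dx ∧ dy: -3*x + 4*y - 2*z
  coeff of dx ∧ dz: 1 - 2*z
  coeff of dy ∧ dz: 2*x
Step 2: Apply d again to each 2-form coefficient. The only possible 3-form in R^3 is dx ∧ dy ∧ dz, with coefficient
  ∂(coeff of dy∧dz)/∂x - ∂(coeff of dx∧dz)/∂y + ∂(coeff of dx∧dy)/∂z
  = ∂/∂x (2*x) - ∂/∂y (1 - 2*z) + ∂/∂z (-3*x + 4*y - 2*z).
Each of these terms simplifies to sums of mixed partials that cancel in pairs. The result is 0 (by equality of mixed partials for smooth functions — Schwarz / Clairaut).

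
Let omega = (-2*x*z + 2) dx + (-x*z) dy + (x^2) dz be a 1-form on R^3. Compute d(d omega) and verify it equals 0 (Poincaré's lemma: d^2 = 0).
d(d omega) = 0

Step 1: d omega = sum_{i<j} (∂f_j/∂x_i - ∂f_i/∂x_j) dx_i ∧ dx_j:
  coeff of dx ∧ dy: -z
  coeff of dx ∧ dz: 4*x
  coeff of dy ∧ dz: x
Step 2: Apply d again to each 2-form coefficient. The only possible 3-form in R^3 is dx ∧ dy ∧ dz, with coefficient
  ∂(coeff of dy∧dz)/∂x - ∂(coeff of dx∧dz)/∂y + ∂(coeff of dx∧dy)/∂z
  = ∂/∂x (x) - ∂/∂y (4*x) + ∂/∂z (-z).
Each of these terms simplifies to sums of mixed partials that cancel in pairs. The result is 0 (by equality of mixed partials for smooth functions — Schwarz / Clairaut).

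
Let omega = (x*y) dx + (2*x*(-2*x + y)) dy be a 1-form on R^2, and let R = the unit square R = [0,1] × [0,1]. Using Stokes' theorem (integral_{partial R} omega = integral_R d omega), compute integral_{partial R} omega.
integral_(partial R) omega = -7/2

Stokes: integral_partial_R omega = integral_R d omega with d omega = (∂Q/∂x - ∂P/∂y) dx ∧ dy.
  ∂Q/∂x = -8*x + 2*y
  ∂P/∂y = x
  integrand = ∂Q/∂x - ∂P/∂y = -9*x + 2*y.
Integrating over R: integral_0^1 integral_0^1 (-9*x + 2*y) dx dy = -7/2.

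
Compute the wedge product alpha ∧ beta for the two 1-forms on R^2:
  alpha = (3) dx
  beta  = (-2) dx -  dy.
alpha ∧ beta = (-3) dx ∧ dy

Distribute the wedge, using dx_i ∧ dx_j = -dx_j ∧ dx_i and dx_i ∧ dx_i = 0. For each pair (i, j) with i < j, the coefficient of dx_i ∧ dx_j in alpha ∧ beta is (alpha_i * beta_j - alpha_j * beta_i). Collecting: alpha ∧ beta = (-3) dx ∧ dy.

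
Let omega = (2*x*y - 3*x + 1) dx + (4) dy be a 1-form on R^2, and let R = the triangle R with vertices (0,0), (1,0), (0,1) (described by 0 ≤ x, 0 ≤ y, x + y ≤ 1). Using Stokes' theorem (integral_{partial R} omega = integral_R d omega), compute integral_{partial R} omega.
integral_(partial R) omega = -1/3

Stokes: integral_partial_R omega = integral_R d omega with d omega = (∂Q/∂x - ∂P/∂y) dx ∧ dy.
  ∂Q/∂x = 0
  ∂P/∂y = 2*x
  integrand = ∂Q/∂x - ∂P/∂y = -2*x.
Integrating over R: integral_0^1 integral_0^{1-x} (-2*x) dy dx = -1/3.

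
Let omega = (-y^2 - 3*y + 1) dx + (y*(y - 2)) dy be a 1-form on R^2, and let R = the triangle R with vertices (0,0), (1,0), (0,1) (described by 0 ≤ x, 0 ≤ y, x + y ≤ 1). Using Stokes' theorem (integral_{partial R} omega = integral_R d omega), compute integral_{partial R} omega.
integral_(partial R) omega = 11/6

Stokes: integral_partial_R omega = integral_R d omega with d omega = (∂Q/∂x - ∂P/∂y) dx ∧ dy.
  ∂Q/∂x = 0
  ∂P/∂y = -2*y - 3
  integrand = ∂Q/∂x - ∂P/∂y = 2*y + 3.
Integrating over R: integral_0^1 integral_0^{1-x} (2*y + 3) dy dx = 11/6.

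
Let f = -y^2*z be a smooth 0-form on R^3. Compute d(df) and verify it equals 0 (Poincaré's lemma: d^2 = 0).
d(df) = 0

Step 1: df = sum_i (∂f/∂x_i) dx_i = (0) dx + (-2*y*z) dy + (-y^2) dz.
Step 2: Apply d again. Using the 1-form formula, the coefficient of dx ∧ dy in d(df) is ∂^2 f/∂x ∂y - ∂^2 f/∂y ∂x = (0) - (0) = 0 (equality of mixed partials for smooth f).
Similarly for dx ∧ dz and dy ∧ dz — all coefficients vanish. So d(df) = 0.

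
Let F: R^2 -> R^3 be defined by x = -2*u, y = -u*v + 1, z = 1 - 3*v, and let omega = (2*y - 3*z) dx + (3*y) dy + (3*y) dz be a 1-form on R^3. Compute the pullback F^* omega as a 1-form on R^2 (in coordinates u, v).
F^* omega = (3*u*v^2 + 4*u*v - 21*v + 2) du + (3*u^2*v + 9*u*v - 3*u - 9) dv

Using F^*(f dg) = (f ∘ F) d(g ∘ F), substitute each coordinate x_i by F_i(u, v) in f_i, and replace dx_i by d F_i = (∂F_i/∂u) du + (∂F_i/∂v) dv.
  For the x component: f_1(F) = -2*u*v + 9*v - 1; d F_1 = (-2) du + (0) dv
  For the y component: f_2(F) = -3*u*v + 3; d F_2 = (-v) du + (-u) dv
  For the z component: f_3(F) = -3*u*v + 3; d F_3 = (0) du + (-3) dv
Combining and collecting du, dv coefficients:
  coeff of du: 3*u*v^2 + 4*u*v - 21*v + 2
  coeff of dv: 3*u^2*v + 9*u*v - 3*u - 9
F^* omega = (3*u*v^2 + 4*u*v - 21*v + 2) du + (3*u^2*v + 9*u*v - 3*u - 9) dv.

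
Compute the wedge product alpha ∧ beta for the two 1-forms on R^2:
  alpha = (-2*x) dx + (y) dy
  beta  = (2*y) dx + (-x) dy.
alpha ∧ beta = (2*x^2 - 2*y^2) dx ∧ dy

Distribute the wedge, using dx_i ∧ dx_j = -dx_j ∧ dx_i and dx_i ∧ dx_i = 0. For each pair (i, j) with i < j, the coefficient of dx_i ∧ dx_j in alpha ∧ beta is (alpha_i * beta_j - alpha_j * beta_i). Collecting: alpha ∧ beta = (2*x^2 - 2*y^2) dx ∧ dy.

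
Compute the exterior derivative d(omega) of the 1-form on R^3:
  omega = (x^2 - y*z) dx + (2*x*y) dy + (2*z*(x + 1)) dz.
d(omega) = (2*y + z) dx ∧ dy + (y + 2*z) dx ∧ dz

For a 1-form omega = sum_i f_i dx_i, the exterior derivative is
  d(omega) = sum_{i < j} (∂f_j/∂x_i - ∂f_i/∂x_j) dx_i ∧ dx_j.
  coefficient of dx ∧ dy: ∂f_2/∂x - ∂f_1/∂y = ∂(2*x*y)/∂x - ∂(x^2 - y*z)/∂y = 2*y + z
  coefficient of dx ∧ dz: ∂f_3/∂x - ∂f_1/∂z = ∂(2*z*(x + 1))/∂x - ∂(x^2 - y*z)/∂z = y + 2*z
Assembling: d(omega) = (2*y + z) dx ∧ dy + (y + 2*z) dx ∧ dz.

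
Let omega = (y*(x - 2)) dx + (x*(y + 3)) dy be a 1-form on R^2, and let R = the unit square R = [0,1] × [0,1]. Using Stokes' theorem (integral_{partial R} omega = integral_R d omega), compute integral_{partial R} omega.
integral_(partial R) omega = 5

Stokes: integral_partial_R omega = integral_R d omega with d omega = (∂Q/∂x - ∂P/∂y) dx ∧ dy.
  ∂Q/∂x = y + 3
  ∂P/∂y = x - 2
  integrand = ∂Q/∂x - ∂P/∂y = -x + y + 5.
Integrating over R: integral_0^1 integral_0^1 (-x + y + 5) dx dy = 5.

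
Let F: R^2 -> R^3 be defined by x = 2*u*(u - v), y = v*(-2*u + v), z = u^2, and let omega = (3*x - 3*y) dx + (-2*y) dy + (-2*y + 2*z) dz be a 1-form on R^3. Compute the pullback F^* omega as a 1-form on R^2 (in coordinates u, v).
F^* omega = (28*u^3 - 4*u^2*v - 24*u*v^2 + 10*v^3) du + (-12*u^3 - 8*u^2*v + 18*u*v^2 - 4*v^3) dv

Using F^*(f dg) = (f ∘ F) d(g ∘ F), substitute each coordinate x_i by F_i(u, v) in f_i, and replace dx_i by d F_i = (∂F_i/∂u) du + (∂F_i/∂v) dv.
  For the x component: f_1(F) = 6*u^2 - 3*v^2; d F_1 = (4*u - 2*v) du + (-2*u) dv
  For the y component: f_2(F) = 2*v*(2*u - v); d F_2 = (-2*v) du + (-2*u + 2*v) dv
  For the z component: f_3(F) = 2*u^2 + 4*u*v - 2*v^2; d F_3 = (2*u) du + (0) dv
Combining and collecting du, dv coefficients:
  coeff of du: 28*u^3 - 4*u^2*v - 24*u*v^2 + 10*v^3
  coeff of dv: -12*u^3 - 8*u^2*v + 18*u*v^2 - 4*v^3
F^* omega = (28*u^3 - 4*u^2*v - 24*u*v^2 + 10*v^3) du + (-12*u^3 - 8*u^2*v + 18*u*v^2 - 4*v^3) dv.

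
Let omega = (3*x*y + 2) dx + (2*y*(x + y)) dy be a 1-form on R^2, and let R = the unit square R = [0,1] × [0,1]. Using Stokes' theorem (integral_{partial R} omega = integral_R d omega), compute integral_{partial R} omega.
integral_(partial R) omega = -1/2

Stokes: integral_partial_R omega = integral_R d omega with d omega = (∂Q/∂x - ∂P/∂y) dx ∧ dy.
  ∂Q/∂x = 2*y
  ∂P/∂y = 3*x
  integrand = ∂Q/∂x - ∂P/∂y = -3*x + 2*y.
Integrating over R: integral_0^1 integral_0^1 (-3*x + 2*y) dx dy = -1/2.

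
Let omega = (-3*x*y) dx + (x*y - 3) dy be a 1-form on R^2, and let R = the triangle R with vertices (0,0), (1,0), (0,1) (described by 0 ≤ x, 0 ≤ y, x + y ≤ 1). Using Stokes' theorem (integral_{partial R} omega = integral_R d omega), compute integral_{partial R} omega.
integral_(partial R) omega = 2/3

Stokes: integral_partial_R omega = integral_R d omega with d omega = (∂Q/∂x - ∂P/∂y) dx ∧ dy.
  ∂Q/∂x = y
  ∂P/∂y = -3*x
  integrand = ∂Q/∂x - ∂P/∂y = 3*x + y.
Integrating over R: integral_0^1 integral_0^{1-x} (3*x + y) dy dx = 2/3.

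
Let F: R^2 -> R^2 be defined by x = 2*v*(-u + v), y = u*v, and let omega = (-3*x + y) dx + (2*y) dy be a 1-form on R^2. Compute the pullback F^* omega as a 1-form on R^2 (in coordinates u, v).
F^* omega = (12*v^2*(-u + v)) du + (4*v*(-3*u^2 + 10*u*v - 6*v^2)) dv

Using F^*(f dg) = (f ∘ F) d(g ∘ F), substitute each coordinate x_i by F_i(u, v) in f_i, and replace dx_i by d F_i = (∂F_i/∂u) du + (∂F_i/∂v) dv.
  For the x component: f_1(F) = v*(7*u - 6*v); d F_1 = (-2*v) du + (-2*u + 4*v) dv
  For the y component: f_2(F) = 2*u*v; d F_2 = (v) du + (u) dv
Combining and collecting du, dv coefficients:
  coeff of du: 12*v^2*(-u + v)
  coeff of dv: 4*v*(-3*u^2 + 10*u*v - 6*v^2)
F^* omega = (12*v^2*(-u + v)) du + (4*v*(-3*u^2 + 10*u*v - 6*v^2)) dv.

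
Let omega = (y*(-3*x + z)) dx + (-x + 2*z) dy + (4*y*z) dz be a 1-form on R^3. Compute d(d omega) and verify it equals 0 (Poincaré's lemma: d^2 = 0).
d(d omega) = 0

Step 1: d omega = sum_{i<j} (∂f_j/∂x_i - ∂f_i/∂x_j) dx_i ∧ dx_j:
  coeff of dx ∧ dy: 3*x - z - 1
  coeff of dx ∧ dz: -y
  coeff of dy ∧ dz: 4*z - 2
Step 2: Apply d again to each 2-form coefficient. The only possible 3-form in R^3 is dx ∧ dy ∧ dz, with coefficient
  ∂(coeff of dy∧dz)/∂x - ∂(coeff of dx∧dz)/∂y + ∂(coeff of dx∧dy)/∂z
  = ∂/∂x (4*z - 2) - ∂/∂y (-y) + ∂/∂z (3*x - z - 1).
Each of these terms simplifies to sums of mixed partials that cancel in pairs. The result is 0 (by equality of mixed partials for smooth functions — Schwarz / Clairaut).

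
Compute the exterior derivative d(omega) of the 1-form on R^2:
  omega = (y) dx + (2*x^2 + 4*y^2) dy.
d(omega) = (4*x - 1) dx ∧ dy

For a 1-form omega = sum_i f_i dx_i, the exterior derivative is
  d(omega) = sum_{i < j} (∂f_j/∂x_i - ∂f_i/∂x_j) dx_i ∧ dx_j.
  coefficient of dx ∧ dy: ∂f_2/∂x - ∂f_1/∂y = ∂(2*x^2 + 4*y^2)/∂x - ∂(y)/∂y = 4*x - 1
Assembling: d(omega) = (4*x - 1) dx ∧ dy.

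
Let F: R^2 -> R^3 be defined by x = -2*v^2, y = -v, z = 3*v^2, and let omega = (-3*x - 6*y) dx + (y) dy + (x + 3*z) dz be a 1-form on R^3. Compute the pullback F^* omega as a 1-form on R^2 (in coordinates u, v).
F^* omega = (v*(18*v^2 - 24*v + 1)) dv

Using F^*(f dg) = (f ∘ F) d(g ∘ F), substitute each coordinate x_i by F_i(u, v) in f_i, and replace dx_i by d F_i = (∂F_i/∂u) du + (∂F_i/∂v) dv.
  For the x component: f_1(F) = 6*v*(v + 1); d F_1 = (0) du + (-4*v) dv
  For the y component: f_2(F) = -v; d F_2 = (0) du + (-1) dv
  For the z component: f_3(F) = 7*v^2; d F_3 = (0) du + (6*v) dv
Combining and collecting du, dv coefficients:
  coeff of du: 0
  coeff of dv: v*(18*v^2 - 24*v + 1)
F^* omega = (v*(18*v^2 - 24*v + 1)) dv.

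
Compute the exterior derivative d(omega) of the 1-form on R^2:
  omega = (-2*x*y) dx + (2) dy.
d(omega) = (2*x) dx ∧ dy

For a 1-form omega = sum_i f_i dx_i, the exterior derivative is
  d(omega) = sum_{i < j} (∂f_j/∂x_i - ∂f_i/∂x_j) dx_i ∧ dx_j.
  coefficient of dx ∧ dy: ∂f_2/∂x - ∂f_1/∂y = ∂(2)/∂x - ∂(-2*x*y)/∂y = 2*x
Assembling: d(omega) = (2*x) dx ∧ dy.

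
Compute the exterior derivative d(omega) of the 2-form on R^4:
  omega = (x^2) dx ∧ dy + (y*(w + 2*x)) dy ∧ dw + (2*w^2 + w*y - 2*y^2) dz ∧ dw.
d(omega) = (2*y) dx ∧ dy ∧ dw + (w - 4*y) dy ∧ dz ∧ dw

For a 2-form omega = sum_{i<j} g_{ij} dx_i ∧ dx_j, the exterior derivative is
  d(omega) = sum_{i<j} d(g_{ij}) ∧ dx_i ∧ dx_j = sum_{i<j, k} (∂g_{ij}/∂x_k) dx_k ∧ dx_i ∧ dx_j.
Expand each term, using dx_k ∧ dx_i ∧ dx_j = sgn(permutation) dx_{(a)} ∧ dx_{(b)} ∧ dx_{(c)} with (a < b < c) sorted:
  d(y*(w + 2*x)) includes (∂/∂x)(y*(w + 2*x)) dx = (2*y) dx, which multiplied by dy ∧ dw gives (2*y) dx ∧ dy ∧ dw
  d(2*w^2 + w*y - 2*y^2) includes (∂/∂y)(2*w^2 + w*y - 2*y^2) dy = (w - 4*y) dy, which multiplied by dz ∧ dw gives (w - 4*y) dy ∧ dz ∧ dw
Collecting like 3-forms: d(omega) = (2*y) dx ∧ dy ∧ dw + (w - 4*y) dy ∧ dz ∧ dw.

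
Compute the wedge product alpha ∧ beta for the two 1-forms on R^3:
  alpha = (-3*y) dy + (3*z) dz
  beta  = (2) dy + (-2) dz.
alpha ∧ beta = (6*y - 6*z) dy ∧ dz

Distribute the wedge, using dx_i ∧ dx_j = -dx_j ∧ dx_i and dx_i ∧ dx_i = 0. For each pair (i, j) with i < j, the coefficient of dx_i ∧ dx_j in alpha ∧ beta is (alpha_i * beta_j - alpha_j * beta_i). Collecting: alpha ∧ beta = (6*y - 6*z) dy ∧ dz.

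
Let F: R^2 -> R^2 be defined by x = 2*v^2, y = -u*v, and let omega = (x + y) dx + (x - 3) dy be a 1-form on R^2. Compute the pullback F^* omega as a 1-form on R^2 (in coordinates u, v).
F^* omega = (v*(3 - 2*v^2)) du + (-6*u*v^2 + 3*u + 8*v^3) dv

Using F^*(f dg) = (f ∘ F) d(g ∘ F), substitute each coordinate x_i by F_i(u, v) in f_i, and replace dx_i by d F_i = (∂F_i/∂u) du + (∂F_i/∂v) dv.
  For the x component: f_1(F) = v*(-u + 2*v); d F_1 = (0) du + (4*v) dv
  For the y component: f_2(F) = 2*v^2 - 3; d F_2 = (-v) du + (-u) dv
Combining and collecting du, dv coefficients:
  coeff of du: v*(3 - 2*v^2)
  coeff of dv: -6*u*v^2 + 3*u + 8*v^3
F^* omega = (v*(3 - 2*v^2)) du + (-6*u*v^2 + 3*u + 8*v^3) dv.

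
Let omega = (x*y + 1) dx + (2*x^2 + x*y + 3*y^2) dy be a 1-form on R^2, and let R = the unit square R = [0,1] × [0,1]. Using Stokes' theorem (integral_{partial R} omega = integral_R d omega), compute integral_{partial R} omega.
integral_(partial R) omega = 2

Stokes: integral_partial_R omega = integral_R d omega with d omega = (∂Q/∂x - ∂P/∂y) dx ∧ dy.
  ∂Q/∂x = 4*x + y
  ∂P/∂y = x
  integrand = ∂Q/∂x - ∂P/∂y = 3*x + y.
Integrating over R: integral_0^1 integral_0^1 (3*x + y) dx dy = 2.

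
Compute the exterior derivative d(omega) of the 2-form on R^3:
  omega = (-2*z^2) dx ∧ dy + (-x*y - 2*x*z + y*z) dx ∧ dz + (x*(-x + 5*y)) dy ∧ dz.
d(omega) = (-x + 5*y - 5*z) dx ∧ dy ∧ dz

For a 2-form omega = sum_{i<j} g_{ij} dx_i ∧ dx_j, the exterior derivative is
  d(omega) = sum_{i<j} d(g_{ij}) ∧ dx_i ∧ dx_j = sum_{i<j, k} (∂g_{ij}/∂x_k) dx_k ∧ dx_i ∧ dx_j.
Expand each term, using dx_k ∧ dx_i ∧ dx_j = sgn(permutation) dx_{(a)} ∧ dx_{(b)} ∧ dx_{(c)} with (a < b < c) sorted:
  d(-2*z^2) includes (∂/∂z)(-2*z^2) dz = (-4*z) dz, which multiplied by dx ∧ dy gives (-4*z) dx ∧ dy ∧ dz
  d(-x*y - 2*x*z + y*z) includes (∂/∂y)(-x*y - 2*x*z + y*z) dy = (-x + z) dy, which multiplied by dx ∧ dz gives (x - z) dx ∧ dy ∧ dz
  d(x*(-x + 5*y)) includes (∂/∂x)(x*(-x + 5*y)) dx = (-2*x + 5*y) dx, which multiplied by dy ∧ dz gives (-2*x + 5*y) dx ∧ dy ∧ dz
Collecting like 3-forms: d(omega) = (-x + 5*y - 5*z) dx ∧ dy ∧ dz.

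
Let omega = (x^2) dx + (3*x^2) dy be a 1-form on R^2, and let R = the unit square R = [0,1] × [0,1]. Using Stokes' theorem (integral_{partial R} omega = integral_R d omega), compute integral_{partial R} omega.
integral_(partial R) omega = 3

Stokes: integral_partial_R omega = integral_R d omega with d omega = (∂Q/∂x - ∂P/∂y) dx ∧ dy.
  ∂Q/∂x = 6*x
  ∂P/∂y = 0
  integrand = ∂Q/∂x - ∂P/∂y = 6*x.
Integrating over R: integral_0^1 integral_0^1 (6*x) dx dy = 3.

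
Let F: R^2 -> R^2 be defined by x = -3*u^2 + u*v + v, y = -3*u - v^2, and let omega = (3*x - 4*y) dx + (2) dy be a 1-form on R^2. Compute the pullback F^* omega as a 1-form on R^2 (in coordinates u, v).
F^* omega = (54*u^3 - 27*u^2*v - 72*u^2 - 21*u*v^2 - 6*u*v + 4*v^3 + 3*v^2 - 6) du + (-9*u^3 + 3*u^2*v + 3*u^2 + 4*u*v^2 + 6*u*v + 12*u + 4*v^2 - v) dv

Using F^*(f dg) = (f ∘ F) d(g ∘ F), substitute each coordinate x_i by F_i(u, v) in f_i, and replace dx_i by d F_i = (∂F_i/∂u) du + (∂F_i/∂v) dv.
  For the x component: f_1(F) = -9*u^2 + 3*u*v + 12*u + 4*v^2 + 3*v; d F_1 = (-6*u + v) du + (u + 1) dv
  For the y component: f_2(F) = 2; d F_2 = (-3) du + (-2*v) dv
Combining and collecting du, dv coefficients:
  coeff of du: 54*u^3 - 27*u^2*v - 72*u^2 - 21*u*v^2 - 6*u*v + 4*v^3 + 3*v^2 - 6
  coeff of dv: -9*u^3 + 3*u^2*v + 3*u^2 + 4*u*v^2 + 6*u*v + 12*u + 4*v^2 - v
F^* omega = (54*u^3 - 27*u^2*v - 72*u^2 - 21*u*v^2 - 6*u*v + 4*v^3 + 3*v^2 - 6) du + (-9*u^3 + 3*u^2*v + 3*u^2 + 4*u*v^2 + 6*u*v + 12*u + 4*v^2 - v) dv.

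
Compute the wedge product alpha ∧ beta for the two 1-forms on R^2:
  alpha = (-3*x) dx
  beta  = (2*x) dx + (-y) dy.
alpha ∧ beta = (3*x*y) dx ∧ dy

Distribute the wedge, using dx_i ∧ dx_j = -dx_j ∧ dx_i and dx_i ∧ dx_i = 0. For each pair (i, j) with i < j, the coefficient of dx_i ∧ dx_j in alpha ∧ beta is (alpha_i * beta_j - alpha_j * beta_i). Collecting: alpha ∧ beta = (3*x*y) dx ∧ dy.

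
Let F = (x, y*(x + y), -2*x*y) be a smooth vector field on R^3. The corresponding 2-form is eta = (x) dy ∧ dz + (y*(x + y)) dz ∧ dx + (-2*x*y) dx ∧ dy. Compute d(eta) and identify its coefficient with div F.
d(eta) = (x + 2*y + 1) dx ∧ dy ∧ dz; div F = x + 2*y + 1

For a 2-form in R^3 of the form above, applying d gives a 3-form with coefficient ∂P/∂x + ∂Q/∂y + ∂R/∂z:
  ∂P/∂x = 1
  ∂Q/∂y = x + 2*y
  ∂R/∂z = 0
Sum = x + 2*y + 1, which is exactly div F.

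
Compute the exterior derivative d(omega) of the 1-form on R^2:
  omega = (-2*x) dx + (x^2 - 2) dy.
d(omega) = (2*x) dx ∧ dy

For a 1-form omega = sum_i f_i dx_i, the exterior derivative is
  d(omega) = sum_{i < j} (∂f_j/∂x_i - ∂f_i/∂x_j) dx_i ∧ dx_j.
  coefficient of dx ∧ dy: ∂f_2/∂x - ∂f_1/∂y = ∂(x^2 - 2)/∂x - ∂(-2*x)/∂y = 2*x
Assembling: d(omega) = (2*x) dx ∧ dy.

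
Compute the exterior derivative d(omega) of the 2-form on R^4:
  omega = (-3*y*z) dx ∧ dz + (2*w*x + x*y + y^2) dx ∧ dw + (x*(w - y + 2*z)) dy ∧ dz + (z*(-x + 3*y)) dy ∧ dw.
d(omega) = (w - y + 5*z) dx ∧ dy ∧ dz + (-x - 2*y - z) dx ∧ dy ∧ dw + (2*x - 3*y) dy ∧ dz ∧ dw

For a 2-form omega = sum_{i<j} g_{ij} dx_i ∧ dx_j, the exterior derivative is
  d(omega) = sum_{i<j} d(g_{ij}) ∧ dx_i ∧ dx_j = sum_{i<j, k} (∂g_{ij}/∂x_k) dx_k ∧ dx_i ∧ dx_j.
Expand each term, using dx_k ∧ dx_i ∧ dx_j = sgn(permutation) dx_{(a)} ∧ dx_{(b)} ∧ dx_{(c)} with (a < b < c) sorted:
  d(-3*y*z) includes (∂/∂y)(-3*y*z) dy = (-3*z) dy, which multiplied by dx ∧ dz gives (3*z) dx ∧ dy ∧ dz
  d(2*w*x + x*y + y^2) includes (∂/∂y)(2*w*x + x*y + y^2) dy = (x + 2*y) dy, which multiplied by dx ∧ dw gives (-x - 2*y) dx ∧ dy ∧ dw
  d(x*(w - y + 2*z)) includes (∂/∂x)(x*(w - y + 2*z)) dx = (w - y + 2*z) dx, which multiplied by dy ∧ dz gives (w - y + 2*z) dx ∧ dy ∧ dz
  d(x*(w - y + 2*z)) includes (∂/∂w)(x*(w - y + 2*z)) dw = (x) dw, which multiplied by dy ∧ dz gives (x) dy ∧ dz ∧ dw
  d(z*(-x + 3*y)) includes (∂/∂x)(z*(-x + 3*y)) dx = (-z) dx, which multiplied by dy ∧ dw gives (-z) dx ∧ dy ∧ dw
  d(z*(-x + 3*y)) includes (∂/∂z)(z*(-x + 3*y)) dz = (-x + 3*y) dz, which multiplied by dy ∧ dw gives (x - 3*y) dy ∧ dz ∧ dw
Collecting like 3-forms: d(omega) = (w - y + 5*z) dx ∧ dy ∧ dz + (-x - 2*y - z) dx ∧ dy ∧ dw + (2*x - 3*y) dy ∧ dz ∧ dw.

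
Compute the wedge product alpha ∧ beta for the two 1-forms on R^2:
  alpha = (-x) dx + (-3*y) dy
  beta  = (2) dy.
alpha ∧ beta = (-2*x) dx ∧ dy

Distribute the wedge, using dx_i ∧ dx_j = -dx_j ∧ dx_i and dx_i ∧ dx_i = 0. For each pair (i, j) with i < j, the coefficient of dx_i ∧ dx_j in alpha ∧ beta is (alpha_i * beta_j - alpha_j * beta_i). Collecting: alpha ∧ beta = (-2*x) dx ∧ dy.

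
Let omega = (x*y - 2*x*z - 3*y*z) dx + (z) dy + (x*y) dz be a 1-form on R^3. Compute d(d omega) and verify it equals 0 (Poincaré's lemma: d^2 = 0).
d(d omega) = 0

Step 1: d omega = sum_{i<j} (∂f_j/∂x_i - ∂f_i/∂x_j) dx_i ∧ dx_j:
  coeff of dx ∧ dy: -x + 3*z
  coeff of dx ∧ dz: 2*x + 4*y
  coeff of dy ∧ dz: x - 1
Step 2: Apply d again to each 2-form coefficient. The only possible 3-form in R^3 is dx ∧ dy ∧ dz, with coefficient
  ∂(coeff of dy∧dz)/∂x - ∂(coeff of dx∧dz)/∂y + ∂(coeff of dx∧dy)/∂z
  = ∂/∂x (x - 1) - ∂/∂y (2*x + 4*y) + ∂/∂z (-x + 3*z).
Each of these terms simplifies to sums of mixed partials that cancel in pairs. The result is 0 (by equality of mixed partials for smooth functions — Schwarz / Clairaut).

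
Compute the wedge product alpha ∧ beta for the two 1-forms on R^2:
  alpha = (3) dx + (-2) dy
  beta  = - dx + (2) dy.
alpha ∧ beta = (4) dx ∧ dy

Distribute the wedge, using dx_i ∧ dx_j = -dx_j ∧ dx_i and dx_i ∧ dx_i = 0. For each pair (i, j) with i < j, the coefficient of dx_i ∧ dx_j in alpha ∧ beta is (alpha_i * beta_j - alpha_j * beta_i). Collecting: alpha ∧ beta = (4) dx ∧ dy.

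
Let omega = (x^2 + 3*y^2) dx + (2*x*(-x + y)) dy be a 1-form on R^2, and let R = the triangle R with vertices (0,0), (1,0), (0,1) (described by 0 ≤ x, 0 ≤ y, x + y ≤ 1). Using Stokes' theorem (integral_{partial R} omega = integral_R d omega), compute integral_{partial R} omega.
integral_(partial R) omega = -4/3

Stokes: integral_partial_R omega = integral_R d omega with d omega = (∂Q/∂x - ∂P/∂y) dx ∧ dy.
  ∂Q/∂x = -4*x + 2*y
  ∂P/∂y = 6*y
  integrand = ∂Q/∂x - ∂P/∂y = -4*x - 4*y.
Integrating over R: integral_0^1 integral_0^{1-x} (-4*x - 4*y) dy dx = -4/3.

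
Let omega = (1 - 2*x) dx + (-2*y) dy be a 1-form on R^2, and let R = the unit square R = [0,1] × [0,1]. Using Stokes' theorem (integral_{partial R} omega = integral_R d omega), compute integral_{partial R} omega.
integral_(partial R) omega = 0

Stokes: integral_partial_R omega = integral_R d omega with d omega = (∂Q/∂x - ∂P/∂y) dx ∧ dy.
  ∂Q/∂x = 0
  ∂P/∂y = 0
  integrand = ∂Q/∂x - ∂P/∂y = 0.
Integrating over R: integral_0^1 integral_0^1 (0) dx dy = 0.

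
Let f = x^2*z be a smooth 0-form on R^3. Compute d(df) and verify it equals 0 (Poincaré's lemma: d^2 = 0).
d(df) = 0

Step 1: df = sum_i (∂f/∂x_i) dx_i = (2*x*z) dx + (0) dy + (x^2) dz.
Step 2: Apply d again. Using the 1-form formula, the coefficient of dx ∧ dy in d(df) is ∂^2 f/∂x ∂y - ∂^2 f/∂y ∂x = (0) - (0) = 0 (equality of mixed partials for smooth f).
Similarly for dx ∧ dz and dy ∧ dz — all coefficients vanish. So d(df) = 0.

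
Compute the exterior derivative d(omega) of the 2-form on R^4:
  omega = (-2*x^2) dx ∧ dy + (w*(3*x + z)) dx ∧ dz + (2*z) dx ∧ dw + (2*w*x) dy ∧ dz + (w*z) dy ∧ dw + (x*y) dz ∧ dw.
d(omega) = (3*x + y + z - 2) dx ∧ dz ∧ dw + (2*w) dx ∧ dy ∧ dz + (-w + 3*x) dy ∧ dz ∧ dw

For a 2-form omega = sum_{i<j} g_{ij} dx_i ∧ dx_j, the exterior derivative is
  d(omega) = sum_{i<j} d(g_{ij}) ∧ dx_i ∧ dx_j = sum_{i<j, k} (∂g_{ij}/∂x_k) dx_k ∧ dx_i ∧ dx_j.
Expand each term, using dx_k ∧ dx_i ∧ dx_j = sgn(permutation) dx_{(a)} ∧ dx_{(b)} ∧ dx_{(c)} with (a < b < c) sorted:
  d(w*(3*x + z)) includes (∂/∂w)(w*(3*x + z)) dw = (3*x + z) dw, which multiplied by dx ∧ dz gives (3*x + z) dx ∧ dz ∧ dw
  d(2*z) includes (∂/∂z)(2*z) dz = (2) dz, which multiplied by dx ∧ dw gives (-2) dx ∧ dz ∧ dw
  d(2*w*x) includes (∂/∂x)(2*w*x) dx = (2*w) dx, which multiplied by dy ∧ dz gives (2*w) dx ∧ dy ∧ dz
  d(2*w*x) includes (∂/∂w)(2*w*x) dw = (2*x) dw, which multiplied by dy ∧ dz gives (2*x) dy ∧ dz ∧ dw
  d(w*z) includes (∂/∂z)(w*z) dz = (w) dz, which multiplied by dy ∧ dw gives (-w) dy ∧ dz ∧ dw
  d(x*y) includes (∂/∂x)(x*y) dx = (y) dx, which multiplied by dz ∧ dw gives (y) dx ∧ dz ∧ dw
  d(x*y) includes (∂/∂y)(x*y) dy = (x) dy, which multiplied by dz ∧ dw gives (x) dy ∧ dz ∧ dw
Collecting like 3-forms: d(omega) = (3*x + y + z - 2) dx ∧ dz ∧ dw + (2*w) dx ∧ dy ∧ dz + (-w + 3*x) dy ∧ dz ∧ dw.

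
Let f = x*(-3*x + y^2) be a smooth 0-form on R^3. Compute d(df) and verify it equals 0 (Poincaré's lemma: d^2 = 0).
d(df) = 0

Step 1: df = sum_i (∂f/∂x_i) dx_i = (-6*x + y^2) dx + (2*x*y) dy + (0) dz.
Step 2: Apply d again. Using the 1-form formula, the coefficient of dx ∧ dy in d(df) is ∂^2 f/∂x ∂y - ∂^2 f/∂y ∂x = (2*y) - (2*y) = 0 (equality of mixed partials for smooth f).
Similarly for dx ∧ dz and dy ∧ dz — all coefficients vanish. So d(df) = 0.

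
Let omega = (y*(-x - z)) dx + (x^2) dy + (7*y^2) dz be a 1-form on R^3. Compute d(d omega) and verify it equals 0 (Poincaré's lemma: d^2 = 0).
d(d omega) = 0

Step 1: d omega = sum_{i<j} (∂f_j/∂x_i - ∂f_i/∂x_j) dx_i ∧ dx_j:
  coeff of dx ∧ dy: 3*x + z
  coeff of dx ∧ dz: y
  coeff of dy ∧ dz: 14*y
Step 2: Apply d again to each 2-form coefficient. The only possible 3-form in R^3 is dx ∧ dy ∧ dz, with coefficient
  ∂(coeff of dy∧dz)/∂x - ∂(coeff of dx∧dz)/∂y + ∂(coeff of dx∧dy)/∂z
  = ∂/∂x (14*y) - ∂/∂y (y) + ∂/∂z (3*x + z).
Each of these terms simplifies to sums of mixed partials that cancel in pairs. The result is 0 (by equality of mixed partials for smooth functions — Schwarz / Clairaut).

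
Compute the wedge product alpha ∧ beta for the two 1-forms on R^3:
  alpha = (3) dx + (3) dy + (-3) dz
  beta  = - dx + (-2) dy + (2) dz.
alpha ∧ beta = (-3) dx ∧ dy + (3) dx ∧ dz

Distribute the wedge, using dx_i ∧ dx_j = -dx_j ∧ dx_i and dx_i ∧ dx_i = 0. For each pair (i, j) with i < j, the coefficient of dx_i ∧ dx_j in alpha ∧ beta is (alpha_i * beta_j - alpha_j * beta_i). Collecting: alpha ∧ beta = (-3) dx ∧ dy + (3) dx ∧ dz.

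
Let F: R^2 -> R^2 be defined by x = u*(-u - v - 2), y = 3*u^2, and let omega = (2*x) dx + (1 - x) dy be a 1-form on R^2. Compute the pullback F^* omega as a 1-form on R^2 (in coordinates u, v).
F^* omega = (2*u*(5*u^2 + 6*u*v + 12*u + v^2 + 4*v + 7)) du + (2*u^2*(u + v + 2)) dv

Using F^*(f dg) = (f ∘ F) d(g ∘ F), substitute each coordinate x_i by F_i(u, v) in f_i, and replace dx_i by d F_i = (∂F_i/∂u) du + (∂F_i/∂v) dv.
  For the x component: f_1(F) = 2*u*(-u - v - 2); d F_1 = (-2*u - v - 2) du + (-u) dv
  For the y component: f_2(F) = u^2 + u*v + 2*u + 1; d F_2 = (6*u) du + (0) dv
Combining and collecting du, dv coefficients:
  coeff of du: 2*u*(5*u^2 + 6*u*v + 12*u + v^2 + 4*v + 7)
  coeff of dv: 2*u^2*(u + v + 2)
F^* omega = (2*u*(5*u^2 + 6*u*v + 12*u + v^2 + 4*v + 7)) du + (2*u^2*(u + v + 2)) dv.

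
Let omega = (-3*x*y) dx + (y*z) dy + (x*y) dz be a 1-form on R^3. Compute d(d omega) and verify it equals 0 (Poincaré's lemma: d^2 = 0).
d(d omega) = 0

Step 1: d omega = sum_{i<j} (∂f_j/∂x_i - ∂f_i/∂x_j) dx_i ∧ dx_j:
  coeff of dx ∧ dy: 3*x
  coeff of dx ∧ dz: y
  coeff of dy ∧ dz: x - y
Step 2: Apply d again to each 2-form coefficient. The only possible 3-form in R^3 is dx ∧ dy ∧ dz, with coefficient
  ∂(coeff of dy∧dz)/∂x - ∂(coeff of dx∧dz)/∂y + ∂(coeff of dx∧dy)/∂z
  = ∂/∂x (x - y) - ∂/∂y (y) + ∂/∂z (3*x).
Each of these terms simplifies to sums of mixed partials that cancel in pairs. The result is 0 (by equality of mixed partials for smooth functions — Schwarz / Clairaut).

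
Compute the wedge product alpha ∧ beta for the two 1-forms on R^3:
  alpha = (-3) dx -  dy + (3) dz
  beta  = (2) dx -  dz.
alpha ∧ beta = (-3) dx ∧ dz + (2) dx ∧ dy + (1) dy ∧ dz

Distribute the wedge, using dx_i ∧ dx_j = -dx_j ∧ dx_i and dx_i ∧ dx_i = 0. For each pair (i, j) with i < j, the coefficient of dx_i ∧ dx_j in alpha ∧ beta is (alpha_i * beta_j - alpha_j * beta_i). Collecting: alpha ∧ beta = (-3) dx ∧ dz + (2) dx ∧ dy + (1) dy ∧ dz.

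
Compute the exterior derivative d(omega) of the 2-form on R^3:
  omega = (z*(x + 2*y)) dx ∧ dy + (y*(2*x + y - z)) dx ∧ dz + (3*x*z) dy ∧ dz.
d(omega) = (-x + 4*z) dx ∧ dy ∧ dz

For a 2-form omega = sum_{i<j} g_{ij} dx_i ∧ dx_j, the exterior derivative is
  d(omega) = sum_{i<j} d(g_{ij}) ∧ dx_i ∧ dx_j = sum_{i<j, k} (∂g_{ij}/∂x_k) dx_k ∧ dx_i ∧ dx_j.
Expand each term, using dx_k ∧ dx_i ∧ dx_j = sgn(permutation) dx_{(a)} ∧ dx_{(b)} ∧ dx_{(c)} with (a < b < c) sorted:
  d(z*(x + 2*y)) includes (∂/∂z)(z*(x + 2*y)) dz = (x + 2*y) dz, which multiplied by dx ∧ dy gives (x + 2*y) dx ∧ dy ∧ dz
  d(y*(2*x + y - z)) includes (∂/∂y)(y*(2*x + y - z)) dy = (2*x + 2*y - z) dy, which multiplied by dx ∧ dz gives (-2*x - 2*y + z) dx ∧ dy ∧ dz
  d(3*x*z) includes (∂/∂x)(3*x*z) dx = (3*z) dx, which multiplied by dy ∧ dz gives (3*z) dx ∧ dy ∧ dz
Collecting like 3-forms: d(omega) = (-x + 4*z) dx ∧ dy ∧ dz.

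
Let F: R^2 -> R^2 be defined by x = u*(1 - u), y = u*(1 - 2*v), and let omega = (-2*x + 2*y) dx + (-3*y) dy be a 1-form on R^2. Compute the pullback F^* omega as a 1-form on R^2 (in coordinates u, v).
F^* omega = (u*(-4*u^2 + 8*u*v + 2*u - 12*v^2 + 8*v - 3)) du + (u^2*(6 - 12*v)) dv

Using F^*(f dg) = (f ∘ F) d(g ∘ F), substitute each coordinate x_i by F_i(u, v) in f_i, and replace dx_i by d F_i = (∂F_i/∂u) du + (∂F_i/∂v) dv.
  For the x component: f_1(F) = 2*u*(u - 2*v); d F_1 = (1 - 2*u) du + (0) dv
  For the y component: f_2(F) = 3*u*(2*v - 1); d F_2 = (1 - 2*v) du + (-2*u) dv
Combining and collecting du, dv coefficients:
  coeff of du: u*(-4*u^2 + 8*u*v + 2*u - 12*v^2 + 8*v - 3)
  coeff of dv: u^2*(6 - 12*v)
F^* omega = (u*(-4*u^2 + 8*u*v + 2*u - 12*v^2 + 8*v - 3)) du + (u^2*(6 - 12*v)) dv.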